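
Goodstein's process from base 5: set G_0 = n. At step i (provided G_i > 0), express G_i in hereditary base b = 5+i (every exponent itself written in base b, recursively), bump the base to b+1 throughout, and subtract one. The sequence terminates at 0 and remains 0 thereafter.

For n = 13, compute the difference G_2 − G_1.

[0] 13 ≡ 2·5 + 3 (base 5). Lift 6: 15. −1: 14.
[1] 14 ≡ 2·6 + 2 (base 6). Lift 7: 16. −1: 15.

1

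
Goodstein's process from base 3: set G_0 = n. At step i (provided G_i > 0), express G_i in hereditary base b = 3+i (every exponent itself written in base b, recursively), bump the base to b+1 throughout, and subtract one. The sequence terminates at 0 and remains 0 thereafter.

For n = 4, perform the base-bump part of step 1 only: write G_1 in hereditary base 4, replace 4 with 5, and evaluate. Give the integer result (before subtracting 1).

5

(0) 4|_3 = 3 + 1 ↦ 4 + 1|_4 = 5 ⇒ 4
(1) 4|_4 = 4 ↦ 5|_5 = 5 ⇒ 4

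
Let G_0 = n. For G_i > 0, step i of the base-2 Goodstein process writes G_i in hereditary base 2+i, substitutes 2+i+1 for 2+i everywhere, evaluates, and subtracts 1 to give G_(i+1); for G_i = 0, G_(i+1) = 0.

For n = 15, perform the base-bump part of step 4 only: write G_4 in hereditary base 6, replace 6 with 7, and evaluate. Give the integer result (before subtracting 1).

6588345

(0) 15|_2 = 2^(2 + 1) + 2^2 + 2 + 1 ↦ 3^(3 + 1) + 3^3 + 3 + 1|_3 = 112 ⇒ 111
(1) 111|_3 = 3^(3 + 1) + 3^3 + 3 ↦ 4^(4 + 1) + 4^4 + 4|_4 = 1284 ⇒ 1283
(2) 1283|_4 = 4^(4 + 1) + 4^4 + 3 ↦ 5^(5 + 1) + 5^5 + 3|_5 = 18753 ⇒ 18752
(3) 18752|_5 = 5^(5 + 1) + 5^5 + 2 ↦ 6^(6 + 1) + 6^6 + 2|_6 = 326594 ⇒ 326593
(4) 326593|_6 = 6^(6 + 1) + 6^6 + 1 ↦ 7^(7 + 1) + 7^7 + 1|_7 = 6588345 ⇒ 6588344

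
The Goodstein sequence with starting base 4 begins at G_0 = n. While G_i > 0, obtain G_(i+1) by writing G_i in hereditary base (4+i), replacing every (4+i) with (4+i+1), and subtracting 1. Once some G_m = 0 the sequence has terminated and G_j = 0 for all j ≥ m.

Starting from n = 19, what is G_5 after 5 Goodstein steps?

G_0 = 19. HB_4(19) = 4^2 + 3. Bump = 28. G_1 = 27.
G_1 = 27. HB_5(27) = 5^2 + 2. Bump = 38. G_2 = 37.
G_2 = 37. HB_6(37) = 6^2 + 1. Bump = 50. G_3 = 49.
G_3 = 49. HB_7(49) = 7^2. Bump = 64. G_4 = 63.
G_4 = 63. HB_8(63) = 7·8 + 7. Bump = 70. G_5 = 69.
G_5 = 69. HB_9(69) = 7·9 + 6. Bump = 76. G_6 = 75.

69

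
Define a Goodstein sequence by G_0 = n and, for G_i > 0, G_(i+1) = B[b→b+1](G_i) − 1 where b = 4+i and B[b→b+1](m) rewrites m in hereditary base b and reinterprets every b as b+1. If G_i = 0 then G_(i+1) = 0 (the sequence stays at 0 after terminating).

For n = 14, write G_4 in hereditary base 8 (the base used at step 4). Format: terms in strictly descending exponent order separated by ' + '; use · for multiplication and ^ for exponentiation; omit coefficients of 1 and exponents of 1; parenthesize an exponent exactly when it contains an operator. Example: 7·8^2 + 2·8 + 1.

2·8 + 5

(0) 14|_4 = 3·4 + 2 ↦ 3·5 + 2|_5 = 17 ⇒ 16
(1) 16|_5 = 3·5 + 1 ↦ 3·6 + 1|_6 = 19 ⇒ 18
(2) 18|_6 = 3·6 ↦ 3·7|_7 = 21 ⇒ 20
(3) 20|_7 = 2·7 + 6 ↦ 2·8 + 6|_8 = 22 ⇒ 21
(4) 21|_8 = 2·8 + 5 ↦ 2·9 + 5|_9 = 23 ⇒ 22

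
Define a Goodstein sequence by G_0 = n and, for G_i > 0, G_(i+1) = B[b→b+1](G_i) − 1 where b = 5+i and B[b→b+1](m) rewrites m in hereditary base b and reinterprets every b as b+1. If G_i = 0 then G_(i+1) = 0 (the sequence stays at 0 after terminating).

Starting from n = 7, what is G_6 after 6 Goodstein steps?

4

base 5: 7 = 5 + 2; at 6: 6 + 2 = 8; next = 7
base 6: 7 = 6 + 1; at 7: 7 + 1 = 8; next = 7
base 7: 7 = 7; at 8: 8 = 8; next = 7
base 8: 7 = 7; at 9: 7 = 7; next = 6
base 9: 6 = 6; at 10: 6 = 6; next = 5
base 10: 5 = 5; at 11: 5 = 5; next = 4
base 11: 4 = 4; at 12: 4 = 4; next = 3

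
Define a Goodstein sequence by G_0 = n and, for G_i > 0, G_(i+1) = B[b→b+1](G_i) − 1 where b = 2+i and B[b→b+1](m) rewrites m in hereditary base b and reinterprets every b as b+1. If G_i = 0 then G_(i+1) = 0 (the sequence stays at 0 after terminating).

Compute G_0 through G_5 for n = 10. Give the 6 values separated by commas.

10, 83, 1025, 15625, 279935, 4215754

10 —HB2→ 2^(2 + 1) + 2 —bump→ 3^(3 + 1) + 3 = 84 —(−1)→ 83
83 —HB3→ 3^(3 + 1) + 2 —bump→ 4^(4 + 1) + 2 = 1026 —(−1)→ 1025
1025 —HB4→ 4^(4 + 1) + 1 —bump→ 5^(5 + 1) + 1 = 15626 —(−1)→ 15625
15625 —HB5→ 5^(5 + 1) —bump→ 6^(6 + 1) = 279936 —(−1)→ 279935
279935 —HB6→ 5·6^6 + 5·6^5 + 5·6^4 + 5·6^3 + 5·6^2 + 5·6 + 5 —bump→ 5·7^7 + 5·7^5 + 5·7^4 + 5·7^3 + 5·7^2 + 5·7 + 5 = 4215755 —(−1)→ 4215754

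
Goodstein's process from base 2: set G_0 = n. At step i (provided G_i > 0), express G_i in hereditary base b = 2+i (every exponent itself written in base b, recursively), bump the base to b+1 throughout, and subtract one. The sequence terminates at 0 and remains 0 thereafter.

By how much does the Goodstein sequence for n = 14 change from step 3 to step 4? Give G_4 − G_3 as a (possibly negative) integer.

307841

G_0=14  [base 2] 2^(2 + 1) + 2^2 + 2  →[2↦3]→  3^(3 + 1) + 3^3 + 3 = 111  −1 ⇒ G_1=110
G_1=110  [base 3] 3^(3 + 1) + 3^3 + 2  →[3↦4]→  4^(4 + 1) + 4^4 + 2 = 1282  −1 ⇒ G_2=1281
G_2=1281  [base 4] 4^(4 + 1) + 4^4 + 1  →[4↦5]→  5^(5 + 1) + 5^5 + 1 = 18751  −1 ⇒ G_3=18750
G_3=18750  [base 5] 5^(5 + 1) + 5^5  →[5↦6]→  6^(6 + 1) + 6^6 = 326592  −1 ⇒ G_4=326591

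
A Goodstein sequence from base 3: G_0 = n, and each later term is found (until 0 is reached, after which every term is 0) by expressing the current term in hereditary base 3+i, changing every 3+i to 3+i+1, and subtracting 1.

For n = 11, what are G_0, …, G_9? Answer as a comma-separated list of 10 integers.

G_0 = 11. HB_3(11) = 3^2 + 2. Bump = 18. G_1 = 17.
G_1 = 17. HB_4(17) = 4^2 + 1. Bump = 26. G_2 = 25.
G_2 = 25. HB_5(25) = 5^2. Bump = 36. G_3 = 35.
G_3 = 35. HB_6(35) = 5·6 + 5. Bump = 40. G_4 = 39.
G_4 = 39. HB_7(39) = 5·7 + 4. Bump = 44. G_5 = 43.
G_5 = 43. HB_8(43) = 5·8 + 3. Bump = 48. G_6 = 47.
G_6 = 47. HB_9(47) = 5·9 + 2. Bump = 52. G_7 = 51.
G_7 = 51. HB_10(51) = 5·10 + 1. Bump = 56. G_8 = 55.
G_8 = 55. HB_11(55) = 5·11. Bump = 60. G_9 = 59.

11, 17, 25, 35, 39, 43, 47, 51, 55, 59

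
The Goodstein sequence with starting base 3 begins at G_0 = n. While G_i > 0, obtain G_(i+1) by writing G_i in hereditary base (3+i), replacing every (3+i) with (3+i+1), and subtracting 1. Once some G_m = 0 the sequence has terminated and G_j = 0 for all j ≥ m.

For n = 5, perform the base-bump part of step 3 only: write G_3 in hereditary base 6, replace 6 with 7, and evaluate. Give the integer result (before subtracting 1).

G_0 = 5. HB_3(5) = 3 + 2. Bump = 6. G_1 = 5.
G_1 = 5. HB_4(5) = 4 + 1. Bump = 6. G_2 = 5.
G_2 = 5. HB_5(5) = 5. Bump = 6. G_3 = 5.
G_3 = 5. HB_6(5) = 5. Bump = 5. G_4 = 4.

5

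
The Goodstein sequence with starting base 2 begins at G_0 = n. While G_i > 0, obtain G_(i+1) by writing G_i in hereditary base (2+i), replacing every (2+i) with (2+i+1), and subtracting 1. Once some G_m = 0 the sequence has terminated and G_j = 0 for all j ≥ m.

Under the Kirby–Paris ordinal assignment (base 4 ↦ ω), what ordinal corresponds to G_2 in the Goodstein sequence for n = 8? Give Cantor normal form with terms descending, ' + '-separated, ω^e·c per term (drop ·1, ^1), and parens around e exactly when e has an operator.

base 2: 8 = 2^(2 + 1); at 3: 3^(3 + 1) = 81; next = 80
base 3: 80 = 2·3^3 + 2·3^2 + 2·3 + 2; at 4: 2·4^4 + 2·4^2 + 2·4 + 2 = 554; next = 553

ω^ω·2 + ω^2·2 + ω·2 + 1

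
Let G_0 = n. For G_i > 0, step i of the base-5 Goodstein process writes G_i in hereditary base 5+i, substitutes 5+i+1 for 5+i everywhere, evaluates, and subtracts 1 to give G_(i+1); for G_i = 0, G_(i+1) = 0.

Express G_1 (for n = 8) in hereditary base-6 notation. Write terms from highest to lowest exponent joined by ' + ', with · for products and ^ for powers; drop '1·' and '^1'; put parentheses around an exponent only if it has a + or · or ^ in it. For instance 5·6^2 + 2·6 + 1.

G_0=8  [base 5] 5 + 3  →[5↦6]→  6 + 3 = 9  −1 ⇒ G_1=8
G_1=8  [base 6] 6 + 2  →[6↦7]→  7 + 2 = 9  −1 ⇒ G_2=8

6 + 2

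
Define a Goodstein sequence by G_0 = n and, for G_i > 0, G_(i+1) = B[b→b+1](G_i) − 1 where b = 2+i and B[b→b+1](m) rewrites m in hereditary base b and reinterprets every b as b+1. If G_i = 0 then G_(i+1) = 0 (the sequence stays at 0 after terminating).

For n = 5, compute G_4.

775

base 2: 5 = 2^2 + 1; at 3: 3^3 + 1 = 28; next = 27
base 3: 27 = 3^3; at 4: 4^4 = 256; next = 255
base 4: 255 = 3·4^3 + 3·4^2 + 3·4 + 3; at 5: 3·5^3 + 3·5^2 + 3·5 + 3 = 468; next = 467
base 5: 467 = 3·5^3 + 3·5^2 + 3·5 + 2; at 6: 3·6^3 + 3·6^2 + 3·6 + 2 = 776; next = 775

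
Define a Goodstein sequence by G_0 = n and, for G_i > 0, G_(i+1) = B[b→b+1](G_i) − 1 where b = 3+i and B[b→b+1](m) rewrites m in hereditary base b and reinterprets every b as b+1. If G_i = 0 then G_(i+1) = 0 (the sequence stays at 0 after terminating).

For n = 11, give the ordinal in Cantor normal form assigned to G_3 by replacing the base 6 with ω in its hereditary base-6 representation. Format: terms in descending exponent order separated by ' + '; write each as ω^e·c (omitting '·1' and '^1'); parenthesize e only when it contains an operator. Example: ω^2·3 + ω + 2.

ω·5 + 5

step 0: 11 = 3^2 + 2; sub 4 for 3: 4^2 + 2; = 18; G_1 = 18−1 = 17
step 1: 17 = 4^2 + 1; sub 5 for 4: 5^2 + 1; = 26; G_2 = 26−1 = 25
step 2: 25 = 5^2; sub 6 for 5: 6^2; = 36; G_3 = 36−1 = 35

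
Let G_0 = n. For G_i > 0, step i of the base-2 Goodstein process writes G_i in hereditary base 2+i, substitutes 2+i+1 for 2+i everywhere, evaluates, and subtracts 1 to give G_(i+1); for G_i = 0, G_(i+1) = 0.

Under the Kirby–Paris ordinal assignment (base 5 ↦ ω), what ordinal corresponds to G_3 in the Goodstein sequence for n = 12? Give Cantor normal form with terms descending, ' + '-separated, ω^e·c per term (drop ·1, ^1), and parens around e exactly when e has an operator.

ω^(ω + 1) + ω^2·2 + ω·2

base 2: 12 = 2^(2 + 1) + 2^2; at 3: 3^(3 + 1) + 3^3 = 108; next = 107
base 3: 107 = 3^(3 + 1) + 2·3^2 + 2·3 + 2; at 4: 4^(4 + 1) + 2·4^2 + 2·4 + 2 = 1066; next = 1065
base 4: 1065 = 4^(4 + 1) + 2·4^2 + 2·4 + 1; at 5: 5^(5 + 1) + 2·5^2 + 2·5 + 1 = 15686; next = 15685
base 5: 15685 = 5^(5 + 1) + 2·5^2 + 2·5; at 6: 6^(6 + 1) + 2·6^2 + 2·6 = 280020; next = 280019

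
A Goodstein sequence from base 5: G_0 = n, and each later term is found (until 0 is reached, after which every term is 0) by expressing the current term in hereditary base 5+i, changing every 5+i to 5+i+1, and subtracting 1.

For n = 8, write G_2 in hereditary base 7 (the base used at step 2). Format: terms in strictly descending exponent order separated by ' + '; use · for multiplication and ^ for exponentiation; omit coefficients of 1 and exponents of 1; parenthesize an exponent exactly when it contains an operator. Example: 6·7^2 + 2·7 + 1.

step 0: 8 = 5 + 3; sub 6 for 5: 6 + 3; = 9; G_1 = 9−1 = 8
step 1: 8 = 6 + 2; sub 7 for 6: 7 + 2; = 9; G_2 = 9−1 = 8
step 2: 8 = 7 + 1; sub 8 for 7: 8 + 1; = 9; G_3 = 9−1 = 8

7 + 1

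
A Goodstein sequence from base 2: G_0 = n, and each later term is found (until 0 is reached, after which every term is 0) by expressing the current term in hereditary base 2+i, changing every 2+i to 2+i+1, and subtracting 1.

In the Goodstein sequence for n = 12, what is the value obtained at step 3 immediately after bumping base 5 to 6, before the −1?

[0] 12 ≡ 2^(2 + 1) + 2^2 (base 2). Lift 3: 108. −1: 107.
[1] 107 ≡ 3^(3 + 1) + 2·3^2 + 2·3 + 2 (base 3). Lift 4: 1066. −1: 1065.
[2] 1065 ≡ 4^(4 + 1) + 2·4^2 + 2·4 + 1 (base 4). Lift 5: 15686. −1: 15685.
[3] 15685 ≡ 5^(5 + 1) + 2·5^2 + 2·5 (base 5). Lift 6: 280020. −1: 280019.

280020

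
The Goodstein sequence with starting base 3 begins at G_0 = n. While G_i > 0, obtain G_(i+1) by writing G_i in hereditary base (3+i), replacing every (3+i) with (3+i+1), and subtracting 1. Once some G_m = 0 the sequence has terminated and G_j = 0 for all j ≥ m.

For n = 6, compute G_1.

7

(0) 6|_3 = 2·3 ↦ 2·4|_4 = 8 ⇒ 7
(1) 7|_4 = 4 + 3 ↦ 5 + 3|_5 = 8 ⇒ 7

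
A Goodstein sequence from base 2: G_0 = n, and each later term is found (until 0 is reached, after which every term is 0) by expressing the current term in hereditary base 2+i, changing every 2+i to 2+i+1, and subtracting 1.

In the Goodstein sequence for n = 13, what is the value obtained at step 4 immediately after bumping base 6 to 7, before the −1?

step 0: 13 = 2^(2 + 1) + 2^2 + 1; sub 3 for 2: 3^(3 + 1) + 3^3 + 1; = 109; G_1 = 109−1 = 108
step 1: 108 = 3^(3 + 1) + 3^3; sub 4 for 3: 4^(4 + 1) + 4^4; = 1280; G_2 = 1280−1 = 1279
step 2: 1279 = 4^(4 + 1) + 3·4^3 + 3·4^2 + 3·4 + 3; sub 5 for 4: 5^(5 + 1) + 3·5^3 + 3·5^2 + 3·5 + 3; = 16093; G_3 = 16093−1 = 16092
step 3: 16092 = 5^(5 + 1) + 3·5^3 + 3·5^2 + 3·5 + 2; sub 6 for 5: 6^(6 + 1) + 3·6^3 + 3·6^2 + 3·6 + 2; = 280712; G_4 = 280712−1 = 280711
step 4: 280711 = 6^(6 + 1) + 3·6^3 + 3·6^2 + 3·6 + 1; sub 7 for 6: 7^(7 + 1) + 3·7^3 + 3·7^2 + 3·7 + 1; = 5765999; G_5 = 5765999−1 = 5765998

5765999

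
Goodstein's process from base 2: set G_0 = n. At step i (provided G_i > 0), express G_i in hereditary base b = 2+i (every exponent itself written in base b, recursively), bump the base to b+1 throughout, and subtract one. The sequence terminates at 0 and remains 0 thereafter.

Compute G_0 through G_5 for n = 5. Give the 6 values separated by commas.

5, 27, 255, 467, 775, 1197

step 0: 5 = 2^2 + 1; sub 3 for 2: 3^3 + 1; = 28; G_1 = 28−1 = 27
step 1: 27 = 3^3; sub 4 for 3: 4^4; = 256; G_2 = 256−1 = 255
step 2: 255 = 3·4^3 + 3·4^2 + 3·4 + 3; sub 5 for 4: 3·5^3 + 3·5^2 + 3·5 + 3; = 468; G_3 = 468−1 = 467
step 3: 467 = 3·5^3 + 3·5^2 + 3·5 + 2; sub 6 for 5: 3·6^3 + 3·6^2 + 3·6 + 2; = 776; G_4 = 776−1 = 775
step 4: 775 = 3·6^3 + 3·6^2 + 3·6 + 1; sub 7 for 6: 3·7^3 + 3·7^2 + 3·7 + 1; = 1198; G_5 = 1198−1 = 1197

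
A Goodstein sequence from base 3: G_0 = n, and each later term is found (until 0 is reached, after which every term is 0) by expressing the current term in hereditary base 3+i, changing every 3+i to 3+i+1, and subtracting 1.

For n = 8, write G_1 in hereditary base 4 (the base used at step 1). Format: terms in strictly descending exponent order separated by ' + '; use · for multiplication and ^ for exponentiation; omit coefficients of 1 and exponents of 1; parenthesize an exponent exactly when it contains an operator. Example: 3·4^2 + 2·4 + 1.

base 3: 8 = 2·3 + 2; at 4: 2·4 + 2 = 10; next = 9
base 4: 9 = 2·4 + 1; at 5: 2·5 + 1 = 11; next = 10

2·4 + 1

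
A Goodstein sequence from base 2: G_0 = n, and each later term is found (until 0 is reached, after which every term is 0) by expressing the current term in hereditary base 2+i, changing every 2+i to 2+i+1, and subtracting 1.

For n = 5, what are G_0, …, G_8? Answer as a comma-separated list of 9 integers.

5, 27, 255, 467, 775, 1197, 1751, 2454, 3325

G_0=5  [base 2] 2^2 + 1  →[2↦3]→  3^3 + 1 = 28  −1 ⇒ G_1=27
G_1=27  [base 3] 3^3  →[3↦4]→  4^4 = 256  −1 ⇒ G_2=255
G_2=255  [base 4] 3·4^3 + 3·4^2 + 3·4 + 3  →[4↦5]→  3·5^3 + 3·5^2 + 3·5 + 3 = 468  −1 ⇒ G_3=467
G_3=467  [base 5] 3·5^3 + 3·5^2 + 3·5 + 2  →[5↦6]→  3·6^3 + 3·6^2 + 3·6 + 2 = 776  −1 ⇒ G_4=775
G_4=775  [base 6] 3·6^3 + 3·6^2 + 3·6 + 1  →[6↦7]→  3·7^3 + 3·7^2 + 3·7 + 1 = 1198  −1 ⇒ G_5=1197
G_5=1197  [base 7] 3·7^3 + 3·7^2 + 3·7  →[7↦8]→  3·8^3 + 3·8^2 + 3·8 = 1752  −1 ⇒ G_6=1751
G_6=1751  [base 8] 3·8^3 + 3·8^2 + 2·8 + 7  →[8↦9]→  3·9^3 + 3·9^2 + 2·9 + 7 = 2455  −1 ⇒ G_7=2454
G_7=2454  [base 9] 3·9^3 + 3·9^2 + 2·9 + 6  →[9↦10]→  3·10^3 + 3·10^2 + 2·10 + 6 = 3326  −1 ⇒ G_8=3325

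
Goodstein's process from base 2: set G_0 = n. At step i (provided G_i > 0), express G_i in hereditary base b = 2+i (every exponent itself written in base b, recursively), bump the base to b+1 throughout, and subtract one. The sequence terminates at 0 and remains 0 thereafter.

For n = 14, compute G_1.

step 0: 14 = 2^(2 + 1) + 2^2 + 2; sub 3 for 2: 3^(3 + 1) + 3^3 + 3; = 111; G_1 = 111−1 = 110
step 1: 110 = 3^(3 + 1) + 3^3 + 2; sub 4 for 3: 4^(4 + 1) + 4^4 + 2; = 1282; G_2 = 1282−1 = 1281

110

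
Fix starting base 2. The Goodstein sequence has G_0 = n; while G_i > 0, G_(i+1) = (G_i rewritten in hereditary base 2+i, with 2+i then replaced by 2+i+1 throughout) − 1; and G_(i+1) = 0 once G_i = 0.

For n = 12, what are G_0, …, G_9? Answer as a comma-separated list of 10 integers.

12, 107, 1065, 15685, 280019, 5764910, 134217867, 3486784574, 100000000211, 3138428376974

[0] 12 ≡ 2^(2 + 1) + 2^2 (base 2). Lift 3: 108. −1: 107.
[1] 107 ≡ 3^(3 + 1) + 2·3^2 + 2·3 + 2 (base 3). Lift 4: 1066. −1: 1065.
[2] 1065 ≡ 4^(4 + 1) + 2·4^2 + 2·4 + 1 (base 4). Lift 5: 15686. −1: 15685.
[3] 15685 ≡ 5^(5 + 1) + 2·5^2 + 2·5 (base 5). Lift 6: 280020. −1: 280019.
[4] 280019 ≡ 6^(6 + 1) + 2·6^2 + 6 + 5 (base 6). Lift 7: 5764911. −1: 5764910.
[5] 5764910 ≡ 7^(7 + 1) + 2·7^2 + 7 + 4 (base 7). Lift 8: 134217868. −1: 134217867.
[6] 134217867 ≡ 8^(8 + 1) + 2·8^2 + 8 + 3 (base 8). Lift 9: 3486784575. −1: 3486784574.
[7] 3486784574 ≡ 9^(9 + 1) + 2·9^2 + 9 + 2 (base 9). Lift 10: 100000000212. −1: 100000000211.
[8] 100000000211 ≡ 10^(10 + 1) + 2·10^2 + 10 + 1 (base 10). Lift 11: 3138428376975. −1: 3138428376974.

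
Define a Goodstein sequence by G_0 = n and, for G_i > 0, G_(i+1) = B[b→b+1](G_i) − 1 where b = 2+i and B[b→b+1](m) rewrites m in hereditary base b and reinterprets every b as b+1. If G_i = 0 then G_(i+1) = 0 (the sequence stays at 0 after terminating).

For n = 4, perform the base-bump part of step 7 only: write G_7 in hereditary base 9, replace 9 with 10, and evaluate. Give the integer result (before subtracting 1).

212

G_0=4  [base 2] 2^2  →[2↦3]→  3^3 = 27  −1 ⇒ G_1=26
G_1=26  [base 3] 2·3^2 + 2·3 + 2  →[3↦4]→  2·4^2 + 2·4 + 2 = 42  −1 ⇒ G_2=41
G_2=41  [base 4] 2·4^2 + 2·4 + 1  →[4↦5]→  2·5^2 + 2·5 + 1 = 61  −1 ⇒ G_3=60
G_3=60  [base 5] 2·5^2 + 2·5  →[5↦6]→  2·6^2 + 2·6 = 84  −1 ⇒ G_4=83
G_4=83  [base 6] 2·6^2 + 6 + 5  →[6↦7]→  2·7^2 + 7 + 5 = 110  −1 ⇒ G_5=109
G_5=109  [base 7] 2·7^2 + 7 + 4  →[7↦8]→  2·8^2 + 8 + 4 = 140  −1 ⇒ G_6=139
G_6=139  [base 8] 2·8^2 + 8 + 3  →[8↦9]→  2·9^2 + 9 + 3 = 174  −1 ⇒ G_7=173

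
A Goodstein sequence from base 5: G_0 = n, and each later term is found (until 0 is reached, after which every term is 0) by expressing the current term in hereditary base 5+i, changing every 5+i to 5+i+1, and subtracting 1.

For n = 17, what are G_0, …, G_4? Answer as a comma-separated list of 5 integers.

i=0: 17 = 3·5 + 2 (b=5); 5→6: 3·6 + 2 = 20; 20−1 = 19
i=1: 19 = 3·6 + 1 (b=6); 6→7: 3·7 + 1 = 22; 22−1 = 21
i=2: 21 = 3·7 (b=7); 7→8: 3·8 = 24; 24−1 = 23
i=3: 23 = 2·8 + 7 (b=8); 8→9: 2·9 + 7 = 25; 25−1 = 24

17, 19, 21, 23, 24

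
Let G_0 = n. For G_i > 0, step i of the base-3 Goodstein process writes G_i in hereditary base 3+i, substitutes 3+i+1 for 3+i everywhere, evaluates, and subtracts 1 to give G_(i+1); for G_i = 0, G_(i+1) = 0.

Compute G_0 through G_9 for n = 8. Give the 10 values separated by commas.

G_0 = 8. HB_3(8) = 2·3 + 2. Bump = 10. G_1 = 9.
G_1 = 9. HB_4(9) = 2·4 + 1. Bump = 11. G_2 = 10.
G_2 = 10. HB_5(10) = 2·5. Bump = 12. G_3 = 11.
G_3 = 11. HB_6(11) = 6 + 5. Bump = 12. G_4 = 11.
G_4 = 11. HB_7(11) = 7 + 4. Bump = 12. G_5 = 11.
G_5 = 11. HB_8(11) = 8 + 3. Bump = 12. G_6 = 11.
G_6 = 11. HB_9(11) = 9 + 2. Bump = 12. G_7 = 11.
G_7 = 11. HB_10(11) = 10 + 1. Bump = 12. G_8 = 11.
G_8 = 11. HB_11(11) = 11. Bump = 12. G_9 = 11.

8, 9, 10, 11, 11, 11, 11, 11, 11, 11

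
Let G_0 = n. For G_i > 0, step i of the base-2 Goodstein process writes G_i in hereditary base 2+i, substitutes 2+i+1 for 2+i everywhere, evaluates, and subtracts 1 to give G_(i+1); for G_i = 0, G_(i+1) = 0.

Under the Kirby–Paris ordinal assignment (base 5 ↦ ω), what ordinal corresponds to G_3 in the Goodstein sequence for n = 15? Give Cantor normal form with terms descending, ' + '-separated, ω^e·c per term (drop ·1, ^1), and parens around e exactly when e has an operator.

ω^(ω + 1) + ω^ω + 2

i=0: 15 = 2^(2 + 1) + 2^2 + 2 + 1 (b=2); 2→3: 3^(3 + 1) + 3^3 + 3 + 1 = 112; 112−1 = 111
i=1: 111 = 3^(3 + 1) + 3^3 + 3 (b=3); 3→4: 4^(4 + 1) + 4^4 + 4 = 1284; 1284−1 = 1283
i=2: 1283 = 4^(4 + 1) + 4^4 + 3 (b=4); 4→5: 5^(5 + 1) + 5^5 + 3 = 18753; 18753−1 = 18752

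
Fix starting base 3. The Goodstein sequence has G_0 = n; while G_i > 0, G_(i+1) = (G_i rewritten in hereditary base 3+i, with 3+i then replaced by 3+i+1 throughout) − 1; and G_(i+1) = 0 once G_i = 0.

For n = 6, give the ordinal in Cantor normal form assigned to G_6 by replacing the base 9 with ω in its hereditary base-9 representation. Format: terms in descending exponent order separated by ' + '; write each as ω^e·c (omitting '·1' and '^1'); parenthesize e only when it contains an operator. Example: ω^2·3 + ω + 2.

6

G_0=6  [base 3] 2·3  →[3↦4]→  2·4 = 8  −1 ⇒ G_1=7
G_1=7  [base 4] 4 + 3  →[4↦5]→  5 + 3 = 8  −1 ⇒ G_2=7
G_2=7  [base 5] 5 + 2  →[5↦6]→  6 + 2 = 8  −1 ⇒ G_3=7
G_3=7  [base 6] 6 + 1  →[6↦7]→  7 + 1 = 8  −1 ⇒ G_4=7
G_4=7  [base 7] 7  →[7↦8]→  8 = 8  −1 ⇒ G_5=7
G_5=7  [base 8] 7  →[8↦9]→  7 = 7  −1 ⇒ G_6=6
G_6=6  [base 9] 6  →[9↦10]→  6 = 6  −1 ⇒ G_7=5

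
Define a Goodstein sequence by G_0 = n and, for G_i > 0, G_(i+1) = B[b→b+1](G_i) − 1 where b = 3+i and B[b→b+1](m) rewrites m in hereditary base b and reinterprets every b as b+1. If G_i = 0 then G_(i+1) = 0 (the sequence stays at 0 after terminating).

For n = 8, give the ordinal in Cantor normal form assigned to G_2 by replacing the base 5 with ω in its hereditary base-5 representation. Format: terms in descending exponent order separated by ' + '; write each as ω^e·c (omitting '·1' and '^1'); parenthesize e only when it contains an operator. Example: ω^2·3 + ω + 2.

base 3: 8 = 2·3 + 2; at 4: 2·4 + 2 = 10; next = 9
base 4: 9 = 2·4 + 1; at 5: 2·5 + 1 = 11; next = 10
base 5: 10 = 2·5; at 6: 2·6 = 12; next = 11

ω·2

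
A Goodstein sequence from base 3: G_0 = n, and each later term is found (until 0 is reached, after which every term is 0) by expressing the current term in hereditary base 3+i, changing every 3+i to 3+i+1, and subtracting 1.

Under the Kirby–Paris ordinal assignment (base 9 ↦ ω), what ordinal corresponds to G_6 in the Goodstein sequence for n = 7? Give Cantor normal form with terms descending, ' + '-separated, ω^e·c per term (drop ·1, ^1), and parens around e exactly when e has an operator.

ω

step 0: 7 = 2·3 + 1; sub 4 for 3: 2·4 + 1; = 9; G_1 = 9−1 = 8
step 1: 8 = 2·4; sub 5 for 4: 2·5; = 10; G_2 = 10−1 = 9
step 2: 9 = 5 + 4; sub 6 for 5: 6 + 4; = 10; G_3 = 10−1 = 9
step 3: 9 = 6 + 3; sub 7 for 6: 7 + 3; = 10; G_4 = 10−1 = 9
step 4: 9 = 7 + 2; sub 8 for 7: 8 + 2; = 10; G_5 = 10−1 = 9
step 5: 9 = 8 + 1; sub 9 for 8: 9 + 1; = 10; G_6 = 10−1 = 9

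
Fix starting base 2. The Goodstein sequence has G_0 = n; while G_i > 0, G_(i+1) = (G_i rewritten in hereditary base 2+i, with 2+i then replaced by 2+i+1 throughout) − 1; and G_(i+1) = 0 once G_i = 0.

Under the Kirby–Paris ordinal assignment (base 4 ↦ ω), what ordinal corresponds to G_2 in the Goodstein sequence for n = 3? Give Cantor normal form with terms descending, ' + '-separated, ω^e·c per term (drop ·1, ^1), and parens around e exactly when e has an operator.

3

G_0=3  [base 2] 2 + 1  →[2↦3]→  3 + 1 = 4  −1 ⇒ G_1=3
G_1=3  [base 3] 3  →[3↦4]→  4 = 4  −1 ⇒ G_2=3
G_2=3  [base 4] 3  →[4↦5]→  3 = 3  −1 ⇒ G_3=2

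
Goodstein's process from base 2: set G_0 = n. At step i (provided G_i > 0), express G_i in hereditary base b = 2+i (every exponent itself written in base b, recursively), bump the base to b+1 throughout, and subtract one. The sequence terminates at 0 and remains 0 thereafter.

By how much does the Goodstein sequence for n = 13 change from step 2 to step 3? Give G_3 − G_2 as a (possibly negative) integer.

base 2: 13 = 2^(2 + 1) + 2^2 + 1; at 3: 3^(3 + 1) + 3^3 + 1 = 109; next = 108
base 3: 108 = 3^(3 + 1) + 3^3; at 4: 4^(4 + 1) + 4^4 = 1280; next = 1279
base 4: 1279 = 4^(4 + 1) + 3·4^3 + 3·4^2 + 3·4 + 3; at 5: 5^(5 + 1) + 3·5^3 + 3·5^2 + 3·5 + 3 = 16093; next = 16092

14813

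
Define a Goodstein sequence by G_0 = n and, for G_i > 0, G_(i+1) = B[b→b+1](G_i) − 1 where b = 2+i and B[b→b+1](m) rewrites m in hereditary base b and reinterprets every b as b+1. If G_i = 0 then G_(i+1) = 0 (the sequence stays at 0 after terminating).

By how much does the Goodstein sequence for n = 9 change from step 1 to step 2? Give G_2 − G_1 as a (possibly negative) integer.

942

[0] 9 ≡ 2^(2 + 1) + 1 (base 2). Lift 3: 82. −1: 81.
[1] 81 ≡ 3^(3 + 1) (base 3). Lift 4: 1024. −1: 1023.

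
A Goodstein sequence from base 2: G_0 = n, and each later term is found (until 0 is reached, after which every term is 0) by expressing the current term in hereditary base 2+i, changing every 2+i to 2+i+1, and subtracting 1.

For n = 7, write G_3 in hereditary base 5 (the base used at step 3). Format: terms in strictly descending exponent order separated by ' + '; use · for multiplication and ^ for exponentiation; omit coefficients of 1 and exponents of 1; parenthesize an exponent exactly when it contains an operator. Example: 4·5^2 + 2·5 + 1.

5^5 + 2

step 0: 7 = 2^2 + 2 + 1; sub 3 for 2: 3^3 + 3 + 1; = 31; G_1 = 31−1 = 30
step 1: 30 = 3^3 + 3; sub 4 for 3: 4^4 + 4; = 260; G_2 = 260−1 = 259
step 2: 259 = 4^4 + 3; sub 5 for 4: 5^5 + 3; = 3128; G_3 = 3128−1 = 3127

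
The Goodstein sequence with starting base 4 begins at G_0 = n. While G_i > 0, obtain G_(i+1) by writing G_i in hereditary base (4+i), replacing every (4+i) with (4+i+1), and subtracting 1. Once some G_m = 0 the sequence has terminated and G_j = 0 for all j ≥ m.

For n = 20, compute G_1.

29

(0) 20|_4 = 4^2 + 4 ↦ 5^2 + 5|_5 = 30 ⇒ 29
(1) 29|_5 = 5^2 + 4 ↦ 6^2 + 4|_6 = 40 ⇒ 39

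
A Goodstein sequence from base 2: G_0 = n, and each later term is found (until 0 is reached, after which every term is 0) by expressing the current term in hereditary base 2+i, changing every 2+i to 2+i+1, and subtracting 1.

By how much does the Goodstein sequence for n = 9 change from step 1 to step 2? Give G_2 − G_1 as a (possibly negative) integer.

step 0: 9 = 2^(2 + 1) + 1; sub 3 for 2: 3^(3 + 1) + 1; = 82; G_1 = 82−1 = 81
step 1: 81 = 3^(3 + 1); sub 4 for 3: 4^(4 + 1); = 1024; G_2 = 1024−1 = 1023

942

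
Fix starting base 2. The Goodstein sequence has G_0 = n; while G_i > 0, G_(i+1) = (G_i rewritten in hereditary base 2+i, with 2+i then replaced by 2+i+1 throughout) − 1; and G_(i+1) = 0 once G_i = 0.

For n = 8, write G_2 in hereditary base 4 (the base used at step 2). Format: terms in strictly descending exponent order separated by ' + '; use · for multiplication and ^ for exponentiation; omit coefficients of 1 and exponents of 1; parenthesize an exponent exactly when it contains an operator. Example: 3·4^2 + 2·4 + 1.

2·4^4 + 2·4^2 + 2·4 + 1

8 —HB2→ 2^(2 + 1) —bump→ 3^(3 + 1) = 81 —(−1)→ 80
80 —HB3→ 2·3^3 + 2·3^2 + 2·3 + 2 —bump→ 2·4^4 + 2·4^2 + 2·4 + 2 = 554 —(−1)→ 553
553 —HB4→ 2·4^4 + 2·4^2 + 2·4 + 1 —bump→ 2·5^5 + 2·5^2 + 2·5 + 1 = 6311 —(−1)→ 6310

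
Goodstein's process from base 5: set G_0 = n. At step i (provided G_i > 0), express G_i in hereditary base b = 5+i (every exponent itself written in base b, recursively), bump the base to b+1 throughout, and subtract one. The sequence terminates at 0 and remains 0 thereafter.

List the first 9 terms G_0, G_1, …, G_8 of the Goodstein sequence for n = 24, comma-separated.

24, 27, 30, 33, 36, 39, 41, 43, 45

i=0: 24 = 4·5 + 4 (b=5); 5→6: 4·6 + 4 = 28; 28−1 = 27
i=1: 27 = 4·6 + 3 (b=6); 6→7: 4·7 + 3 = 31; 31−1 = 30
i=2: 30 = 4·7 + 2 (b=7); 7→8: 4·8 + 2 = 34; 34−1 = 33
i=3: 33 = 4·8 + 1 (b=8); 8→9: 4·9 + 1 = 37; 37−1 = 36
i=4: 36 = 4·9 (b=9); 9→10: 4·10 = 40; 40−1 = 39
i=5: 39 = 3·10 + 9 (b=10); 10→11: 3·11 + 9 = 42; 42−1 = 41
i=6: 41 = 3·11 + 8 (b=11); 11→12: 3·12 + 8 = 44; 44−1 = 43
i=7: 43 = 3·12 + 7 (b=12); 12→13: 3·13 + 7 = 46; 46−1 = 45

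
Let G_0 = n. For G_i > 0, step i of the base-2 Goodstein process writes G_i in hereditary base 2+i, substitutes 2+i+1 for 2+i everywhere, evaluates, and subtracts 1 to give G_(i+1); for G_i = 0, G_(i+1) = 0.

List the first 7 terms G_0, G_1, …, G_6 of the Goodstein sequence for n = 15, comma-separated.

15, 111, 1283, 18752, 326593, 6588344, 150994943

G_0=15  [base 2] 2^(2 + 1) + 2^2 + 2 + 1  →[2↦3]→  3^(3 + 1) + 3^3 + 3 + 1 = 112  −1 ⇒ G_1=111
G_1=111  [base 3] 3^(3 + 1) + 3^3 + 3  →[3↦4]→  4^(4 + 1) + 4^4 + 4 = 1284  −1 ⇒ G_2=1283
G_2=1283  [base 4] 4^(4 + 1) + 4^4 + 3  →[4↦5]→  5^(5 + 1) + 5^5 + 3 = 18753  −1 ⇒ G_3=18752
G_3=18752  [base 5] 5^(5 + 1) + 5^5 + 2  →[5↦6]→  6^(6 + 1) + 6^6 + 2 = 326594  −1 ⇒ G_4=326593
G_4=326593  [base 6] 6^(6 + 1) + 6^6 + 1  →[6↦7]→  7^(7 + 1) + 7^7 + 1 = 6588345  −1 ⇒ G_5=6588344
G_5=6588344  [base 7] 7^(7 + 1) + 7^7  →[7↦8]→  8^(8 + 1) + 8^8 = 150994944  −1 ⇒ G_6=150994943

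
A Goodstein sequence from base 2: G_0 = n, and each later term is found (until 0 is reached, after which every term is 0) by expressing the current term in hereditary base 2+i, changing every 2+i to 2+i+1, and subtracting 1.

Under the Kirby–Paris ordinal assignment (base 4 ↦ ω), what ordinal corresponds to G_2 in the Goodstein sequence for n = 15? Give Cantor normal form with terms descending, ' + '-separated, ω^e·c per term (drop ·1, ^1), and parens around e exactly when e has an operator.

ω^(ω + 1) + ω^ω + 3

G_0 = 15. HB_2(15) = 2^(2 + 1) + 2^2 + 2 + 1. Bump = 112. G_1 = 111.
G_1 = 111. HB_3(111) = 3^(3 + 1) + 3^3 + 3. Bump = 1284. G_2 = 1283.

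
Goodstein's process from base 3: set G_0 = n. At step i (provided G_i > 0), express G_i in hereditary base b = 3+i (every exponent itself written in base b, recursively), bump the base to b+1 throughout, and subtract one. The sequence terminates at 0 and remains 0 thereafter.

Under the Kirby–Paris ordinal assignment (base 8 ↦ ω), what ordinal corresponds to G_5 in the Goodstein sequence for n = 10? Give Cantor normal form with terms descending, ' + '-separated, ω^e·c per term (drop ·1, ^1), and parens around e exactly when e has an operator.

ω·4 + 1

10 —HB3→ 3^2 + 1 —bump→ 4^2 + 1 = 17 —(−1)→ 16
16 —HB4→ 4^2 —bump→ 5^2 = 25 —(−1)→ 24
24 —HB5→ 4·5 + 4 —bump→ 4·6 + 4 = 28 —(−1)→ 27
27 —HB6→ 4·6 + 3 —bump→ 4·7 + 3 = 31 —(−1)→ 30
30 —HB7→ 4·7 + 2 —bump→ 4·8 + 2 = 34 —(−1)→ 33
33 —HB8→ 4·8 + 1 —bump→ 4·9 + 1 = 37 —(−1)→ 36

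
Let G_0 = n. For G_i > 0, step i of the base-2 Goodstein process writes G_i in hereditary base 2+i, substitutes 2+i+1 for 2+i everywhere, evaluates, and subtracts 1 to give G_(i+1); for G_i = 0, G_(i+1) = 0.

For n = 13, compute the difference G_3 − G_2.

14813

G_0=13  [base 2] 2^(2 + 1) + 2^2 + 1  →[2↦3]→  3^(3 + 1) + 3^3 + 1 = 109  −1 ⇒ G_1=108
G_1=108  [base 3] 3^(3 + 1) + 3^3  →[3↦4]→  4^(4 + 1) + 4^4 = 1280  −1 ⇒ G_2=1279
G_2=1279  [base 4] 4^(4 + 1) + 3·4^3 + 3·4^2 + 3·4 + 3  →[4↦5]→  5^(5 + 1) + 3·5^3 + 3·5^2 + 3·5 + 3 = 16093  −1 ⇒ G_3=16092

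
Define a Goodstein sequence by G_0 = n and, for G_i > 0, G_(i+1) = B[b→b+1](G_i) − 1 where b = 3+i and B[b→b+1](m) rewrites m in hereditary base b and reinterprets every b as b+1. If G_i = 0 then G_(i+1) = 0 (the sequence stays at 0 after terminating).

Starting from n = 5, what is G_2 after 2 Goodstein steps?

5

step 0: 5 = 3 + 2; sub 4 for 3: 4 + 2; = 6; G_1 = 6−1 = 5
step 1: 5 = 4 + 1; sub 5 for 4: 5 + 1; = 6; G_2 = 6−1 = 5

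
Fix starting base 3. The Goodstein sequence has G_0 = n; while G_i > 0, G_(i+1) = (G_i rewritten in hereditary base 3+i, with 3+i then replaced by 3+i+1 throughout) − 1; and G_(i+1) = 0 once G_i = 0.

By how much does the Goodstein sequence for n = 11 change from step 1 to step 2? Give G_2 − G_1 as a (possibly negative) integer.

8

G_0=11  [base 3] 3^2 + 2  →[3↦4]→  4^2 + 2 = 18  −1 ⇒ G_1=17
G_1=17  [base 4] 4^2 + 1  →[4↦5]→  5^2 + 1 = 26  −1 ⇒ G_2=25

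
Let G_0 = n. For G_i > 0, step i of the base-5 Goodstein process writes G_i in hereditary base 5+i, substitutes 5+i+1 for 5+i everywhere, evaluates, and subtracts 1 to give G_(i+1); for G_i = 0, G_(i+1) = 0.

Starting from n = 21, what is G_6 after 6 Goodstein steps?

35

G_0 = 21. HB_5(21) = 4·5 + 1. Bump = 25. G_1 = 24.
G_1 = 24. HB_6(24) = 4·6. Bump = 28. G_2 = 27.
G_2 = 27. HB_7(27) = 3·7 + 6. Bump = 30. G_3 = 29.
G_3 = 29. HB_8(29) = 3·8 + 5. Bump = 32. G_4 = 31.
G_4 = 31. HB_9(31) = 3·9 + 4. Bump = 34. G_5 = 33.
G_5 = 33. HB_10(33) = 3·10 + 3. Bump = 36. G_6 = 35.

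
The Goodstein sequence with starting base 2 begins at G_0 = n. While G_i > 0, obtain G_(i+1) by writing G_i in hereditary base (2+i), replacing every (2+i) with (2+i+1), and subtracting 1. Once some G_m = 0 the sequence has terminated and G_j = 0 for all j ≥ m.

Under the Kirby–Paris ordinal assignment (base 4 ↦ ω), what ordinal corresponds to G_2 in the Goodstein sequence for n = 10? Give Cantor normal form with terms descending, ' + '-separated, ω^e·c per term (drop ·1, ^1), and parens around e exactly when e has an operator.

ω^(ω + 1) + 1

step 0: 10 = 2^(2 + 1) + 2; sub 3 for 2: 3^(3 + 1) + 3; = 84; G_1 = 84−1 = 83
step 1: 83 = 3^(3 + 1) + 2; sub 4 for 3: 4^(4 + 1) + 2; = 1026; G_2 = 1026−1 = 1025
step 2: 1025 = 4^(4 + 1) + 1; sub 5 for 4: 5^(5 + 1) + 1; = 15626; G_3 = 15626−1 = 15625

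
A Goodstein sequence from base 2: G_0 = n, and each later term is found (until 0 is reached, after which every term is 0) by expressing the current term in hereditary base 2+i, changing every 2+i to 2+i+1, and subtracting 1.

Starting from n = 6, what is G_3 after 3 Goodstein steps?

3125

i=0: 6 = 2^2 + 2 (b=2); 2→3: 3^3 + 3 = 30; 30−1 = 29
i=1: 29 = 3^3 + 2 (b=3); 3→4: 4^4 + 2 = 258; 258−1 = 257
i=2: 257 = 4^4 + 1 (b=4); 4→5: 5^5 + 1 = 3126; 3126−1 = 3125
i=3: 3125 = 5^5 (b=5); 5→6: 6^6 = 46656; 46656−1 = 46655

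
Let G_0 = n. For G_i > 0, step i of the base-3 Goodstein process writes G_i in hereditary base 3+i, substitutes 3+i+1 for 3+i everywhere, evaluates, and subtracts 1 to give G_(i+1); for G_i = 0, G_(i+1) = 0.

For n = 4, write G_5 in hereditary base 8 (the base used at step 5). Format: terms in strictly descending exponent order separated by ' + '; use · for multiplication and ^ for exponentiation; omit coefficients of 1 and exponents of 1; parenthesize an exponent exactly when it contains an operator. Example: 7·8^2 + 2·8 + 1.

1

4 —HB3→ 3 + 1 —bump→ 4 + 1 = 5 —(−1)→ 4
4 —HB4→ 4 —bump→ 5 = 5 —(−1)→ 4
4 —HB5→ 4 —bump→ 4 = 4 —(−1)→ 3
3 —HB6→ 3 —bump→ 3 = 3 —(−1)→ 2
2 —HB7→ 2 —bump→ 2 = 2 —(−1)→ 1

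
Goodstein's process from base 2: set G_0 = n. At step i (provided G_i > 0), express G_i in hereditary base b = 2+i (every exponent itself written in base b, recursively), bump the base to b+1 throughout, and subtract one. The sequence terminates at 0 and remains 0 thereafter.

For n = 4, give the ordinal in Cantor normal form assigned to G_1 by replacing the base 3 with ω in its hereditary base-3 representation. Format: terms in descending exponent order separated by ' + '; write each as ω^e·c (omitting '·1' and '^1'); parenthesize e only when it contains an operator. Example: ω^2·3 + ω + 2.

i=0: 4 = 2^2 (b=2); 2→3: 3^3 = 27; 27−1 = 26
i=1: 26 = 2·3^2 + 2·3 + 2 (b=3); 3→4: 2·4^2 + 2·4 + 2 = 42; 42−1 = 41

ω^2·2 + ω·2 + 2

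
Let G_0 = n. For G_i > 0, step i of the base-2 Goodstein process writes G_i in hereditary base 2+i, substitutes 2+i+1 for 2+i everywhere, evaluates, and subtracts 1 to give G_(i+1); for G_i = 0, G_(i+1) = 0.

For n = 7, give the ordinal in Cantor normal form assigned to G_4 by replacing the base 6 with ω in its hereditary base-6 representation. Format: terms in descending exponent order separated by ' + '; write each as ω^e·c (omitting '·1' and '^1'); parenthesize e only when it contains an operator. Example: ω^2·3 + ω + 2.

ω^ω + 1

base 2: 7 = 2^2 + 2 + 1; at 3: 3^3 + 3 + 1 = 31; next = 30
base 3: 30 = 3^3 + 3; at 4: 4^4 + 4 = 260; next = 259
base 4: 259 = 4^4 + 3; at 5: 5^5 + 3 = 3128; next = 3127
base 5: 3127 = 5^5 + 2; at 6: 6^6 + 2 = 46658; next = 46657
base 6: 46657 = 6^6 + 1; at 7: 7^7 + 1 = 823544; next = 823543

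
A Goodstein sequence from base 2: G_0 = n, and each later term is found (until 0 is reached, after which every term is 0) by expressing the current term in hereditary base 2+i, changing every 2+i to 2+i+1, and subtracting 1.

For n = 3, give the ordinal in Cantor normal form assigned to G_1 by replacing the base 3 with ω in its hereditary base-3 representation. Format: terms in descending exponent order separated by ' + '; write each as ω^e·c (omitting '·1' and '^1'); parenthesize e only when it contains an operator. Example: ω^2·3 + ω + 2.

base 2: 3 = 2 + 1; at 3: 3 + 1 = 4; next = 3
base 3: 3 = 3; at 4: 4 = 4; next = 3

ω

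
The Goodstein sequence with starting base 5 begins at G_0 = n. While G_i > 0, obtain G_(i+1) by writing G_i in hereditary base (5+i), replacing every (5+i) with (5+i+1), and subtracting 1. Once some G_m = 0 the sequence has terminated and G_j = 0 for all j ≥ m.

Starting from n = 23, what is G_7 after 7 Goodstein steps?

G_0=23  [base 5] 4·5 + 3  →[5↦6]→  4·6 + 3 = 27  −1 ⇒ G_1=26
G_1=26  [base 6] 4·6 + 2  →[6↦7]→  4·7 + 2 = 30  −1 ⇒ G_2=29
G_2=29  [base 7] 4·7 + 1  →[7↦8]→  4·8 + 1 = 33  −1 ⇒ G_3=32
G_3=32  [base 8] 4·8  →[8↦9]→  4·9 = 36  −1 ⇒ G_4=35
G_4=35  [base 9] 3·9 + 8  →[9↦10]→  3·10 + 8 = 38  −1 ⇒ G_5=37
G_5=37  [base 10] 3·10 + 7  →[10↦11]→  3·11 + 7 = 40  −1 ⇒ G_6=39
G_6=39  [base 11] 3·11 + 6  →[11↦12]→  3·12 + 6 = 42  −1 ⇒ G_7=41
G_7=41  [base 12] 3·12 + 5  →[12↦13]→  3·13 + 5 = 44  −1 ⇒ G_8=43

41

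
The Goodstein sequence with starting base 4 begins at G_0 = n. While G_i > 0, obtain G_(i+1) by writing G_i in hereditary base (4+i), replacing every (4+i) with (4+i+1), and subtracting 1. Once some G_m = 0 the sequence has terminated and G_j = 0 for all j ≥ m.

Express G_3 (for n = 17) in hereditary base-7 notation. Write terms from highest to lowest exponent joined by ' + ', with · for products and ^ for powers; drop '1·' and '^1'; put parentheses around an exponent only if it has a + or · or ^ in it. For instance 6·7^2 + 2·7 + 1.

i=0: 17 = 4^2 + 1 (b=4); 4→5: 5^2 + 1 = 26; 26−1 = 25
i=1: 25 = 5^2 (b=5); 5→6: 6^2 = 36; 36−1 = 35
i=2: 35 = 5·6 + 5 (b=6); 6→7: 5·7 + 5 = 40; 40−1 = 39
i=3: 39 = 5·7 + 4 (b=7); 7→8: 5·8 + 4 = 44; 44−1 = 43

5·7 + 4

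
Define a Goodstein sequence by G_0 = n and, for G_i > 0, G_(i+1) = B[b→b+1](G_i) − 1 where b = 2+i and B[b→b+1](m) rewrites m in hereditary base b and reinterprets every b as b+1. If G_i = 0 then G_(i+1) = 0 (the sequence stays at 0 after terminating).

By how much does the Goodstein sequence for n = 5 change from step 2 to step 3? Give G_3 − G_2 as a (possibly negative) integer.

i=0: 5 = 2^2 + 1 (b=2); 2→3: 3^3 + 1 = 28; 28−1 = 27
i=1: 27 = 3^3 (b=3); 3→4: 4^4 = 256; 256−1 = 255
i=2: 255 = 3·4^3 + 3·4^2 + 3·4 + 3 (b=4); 4→5: 3·5^3 + 3·5^2 + 3·5 + 3 = 468; 468−1 = 467

212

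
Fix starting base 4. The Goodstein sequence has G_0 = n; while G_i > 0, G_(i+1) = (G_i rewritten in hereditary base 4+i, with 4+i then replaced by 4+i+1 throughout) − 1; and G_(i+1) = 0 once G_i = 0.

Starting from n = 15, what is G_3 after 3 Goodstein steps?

step 0: 15 = 3·4 + 3; sub 5 for 4: 3·5 + 3; = 18; G_1 = 18−1 = 17
step 1: 17 = 3·5 + 2; sub 6 for 5: 3·6 + 2; = 20; G_2 = 20−1 = 19
step 2: 19 = 3·6 + 1; sub 7 for 6: 3·7 + 1; = 22; G_3 = 22−1 = 21
step 3: 21 = 3·7; sub 8 for 7: 3·8; = 24; G_4 = 24−1 = 23

21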